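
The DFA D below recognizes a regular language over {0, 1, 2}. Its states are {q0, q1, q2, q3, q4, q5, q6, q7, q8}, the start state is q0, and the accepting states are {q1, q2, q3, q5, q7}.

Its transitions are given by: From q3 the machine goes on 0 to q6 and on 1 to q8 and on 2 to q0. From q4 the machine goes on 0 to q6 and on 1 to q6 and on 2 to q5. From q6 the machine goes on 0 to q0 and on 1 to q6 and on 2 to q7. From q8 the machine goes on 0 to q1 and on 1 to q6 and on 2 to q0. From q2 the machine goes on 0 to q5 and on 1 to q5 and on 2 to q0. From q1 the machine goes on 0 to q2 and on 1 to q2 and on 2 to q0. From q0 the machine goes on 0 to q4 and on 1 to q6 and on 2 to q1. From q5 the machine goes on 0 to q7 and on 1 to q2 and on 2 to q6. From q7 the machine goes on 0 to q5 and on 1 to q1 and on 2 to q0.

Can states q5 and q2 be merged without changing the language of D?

Yes

States {q3,q8} cannot be reached from the start state, so discard them.
P0 = {q1,q2,q5,q7} | {q0,q4,q6}.
Stable partition: {q1,q2,q5,q7} | {q0,q4,q6} — 2 equivalence classes.
q5 and q2 lie in the same block of the stable partition, so they are equivalent — no string distinguishes them.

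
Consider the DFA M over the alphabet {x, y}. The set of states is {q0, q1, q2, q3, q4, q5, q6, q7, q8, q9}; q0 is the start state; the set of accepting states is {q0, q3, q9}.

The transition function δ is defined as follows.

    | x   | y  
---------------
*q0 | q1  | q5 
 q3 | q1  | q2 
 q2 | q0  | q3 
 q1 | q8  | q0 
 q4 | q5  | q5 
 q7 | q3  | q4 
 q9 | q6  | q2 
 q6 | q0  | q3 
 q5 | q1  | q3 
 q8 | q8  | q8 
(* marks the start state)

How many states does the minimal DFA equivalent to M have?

Reachable states from the start: {q0,q1,q2,q3,q5,q8}. Unreachable: {q4,q6,q7,q9} — drop them.
Initial partition by acceptance: {q0,q3} | {q1,q2,q5,q8}.
Refine {q1,q2,q5,q8} on symbol x: members go to different blocks, giving {q1,q5,q8} and {q2}.
On input y, block {q0,q3} splits into {q0} and {q3}.
Split {q1,q5,q8} by δ(·,y) → {q1} and {q5} and {q8}.
The partition is now stable with 6 blocks: {q0} | {q1} | {q2} | {q3} | {q5} | {q8}.

6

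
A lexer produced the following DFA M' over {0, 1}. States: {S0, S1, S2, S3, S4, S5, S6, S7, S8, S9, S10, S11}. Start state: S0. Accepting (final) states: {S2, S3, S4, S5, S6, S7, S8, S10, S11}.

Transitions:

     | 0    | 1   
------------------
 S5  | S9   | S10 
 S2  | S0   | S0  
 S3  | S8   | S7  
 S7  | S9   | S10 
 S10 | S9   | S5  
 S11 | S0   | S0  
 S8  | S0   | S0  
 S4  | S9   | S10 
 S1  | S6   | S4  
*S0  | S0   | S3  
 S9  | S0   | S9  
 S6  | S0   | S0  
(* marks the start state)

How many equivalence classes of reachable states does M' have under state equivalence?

5

First remove the unreachable states {S1,S2,S4,S6,S11}; 7 states remain.
P0 = {S3,S5,S7,S8,S10} | {S0,S9}.
On input 0, block {S3,S5,S7,S8,S10} splits into {S5,S7,S8,S10} and {S3}.
Split {S5,S7,S8,S10} by δ(·,1) → {S5,S7,S10} and {S8}.
Refine {S0,S9} on symbol 1: members go to different blocks, giving {S0} and {S9}.
The partition is now stable with 5 blocks: {S5,S7,S10} | {S0} | {S3} | {S8} | {S9}.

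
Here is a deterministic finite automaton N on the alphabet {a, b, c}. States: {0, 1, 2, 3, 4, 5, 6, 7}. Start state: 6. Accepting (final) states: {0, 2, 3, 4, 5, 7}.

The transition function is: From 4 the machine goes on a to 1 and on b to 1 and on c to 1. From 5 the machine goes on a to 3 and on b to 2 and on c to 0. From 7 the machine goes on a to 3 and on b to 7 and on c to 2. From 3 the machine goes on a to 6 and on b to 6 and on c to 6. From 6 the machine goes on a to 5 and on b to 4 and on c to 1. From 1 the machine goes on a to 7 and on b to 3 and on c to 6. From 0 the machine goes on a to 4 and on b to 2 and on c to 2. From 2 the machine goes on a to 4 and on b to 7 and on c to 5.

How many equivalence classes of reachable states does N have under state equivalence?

3

Every state is reachable, so we keep all 8.
Start with accepting vs non-accepting: {0,2,3,4,5,7} | {1,6}.
Refine {0,2,3,4,5,7} on symbol a: members go to different blocks, giving {0,2,5,7} and {3,4}.
Stable partition: {0,2,5,7} | {1,6} | {3,4} — 3 equivalence classes.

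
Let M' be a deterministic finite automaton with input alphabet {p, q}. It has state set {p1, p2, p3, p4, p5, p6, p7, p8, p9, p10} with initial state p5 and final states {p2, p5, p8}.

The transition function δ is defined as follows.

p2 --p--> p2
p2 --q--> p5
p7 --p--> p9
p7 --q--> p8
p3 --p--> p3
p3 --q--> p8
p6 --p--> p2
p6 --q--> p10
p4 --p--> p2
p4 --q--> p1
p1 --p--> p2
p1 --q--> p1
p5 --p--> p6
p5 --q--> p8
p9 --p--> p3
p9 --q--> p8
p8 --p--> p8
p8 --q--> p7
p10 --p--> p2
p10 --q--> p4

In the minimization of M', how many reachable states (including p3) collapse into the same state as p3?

Every state is reachable, so we keep all 10.
P0 = {p2,p5,p8} | {p1,p3,p4,p6,p7,p9,p10}.
Split {p2,p5,p8} by δ(·,p) → {p2,p8} and {p5}.
On input q, block {p2,p8} splits into {p2} and {p8}.
Split {p1,p3,p4,p6,p7,p9,p10} by δ(·,p) → {p1,p4,p6,p10} and {p3,p7,p9}.
No further refinement is possible. Final partition (5 blocks): {p2} | {p1,p4,p6,p10} | {p5} | {p8} | {p3,p7,p9}.
The equivalence class containing p3 is {p3,p7,p9}, of size 3.

3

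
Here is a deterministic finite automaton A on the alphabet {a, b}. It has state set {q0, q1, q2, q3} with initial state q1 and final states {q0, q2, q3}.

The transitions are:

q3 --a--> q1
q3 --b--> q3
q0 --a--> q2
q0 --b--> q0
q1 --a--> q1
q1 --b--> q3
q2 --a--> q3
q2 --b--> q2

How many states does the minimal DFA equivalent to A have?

Reachable states from the start: {q1,q3}. Unreachable: {q0,q2} — drop them.
Start with accepting vs non-accepting: {q3} | {q1}.
The partition is now stable with 2 blocks: {q3} | {q1}.

2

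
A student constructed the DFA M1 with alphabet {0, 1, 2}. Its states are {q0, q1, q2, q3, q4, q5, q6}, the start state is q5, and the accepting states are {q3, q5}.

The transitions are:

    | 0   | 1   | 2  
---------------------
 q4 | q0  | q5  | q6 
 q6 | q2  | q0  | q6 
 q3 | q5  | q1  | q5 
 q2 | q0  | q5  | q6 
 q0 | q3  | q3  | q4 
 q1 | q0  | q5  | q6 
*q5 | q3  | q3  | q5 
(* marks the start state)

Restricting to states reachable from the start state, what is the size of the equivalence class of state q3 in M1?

P0 = {q3,q5} | {q0,q1,q2,q4,q6}.
On input 1, block {q3,q5} splits into {q3} and {q5}.
Split {q0,q1,q2,q4,q6} by δ(·,0) → {q1,q2,q4,q6} and {q0}.
Split {q1,q2,q4,q6} by δ(·,0) → {q1,q2,q4} and {q6}.
Stable partition: {q3} | {q1,q2,q4} | {q5} | {q0} | {q6} — 5 equivalence classes.
State q3 belongs to the block {q3}, which has 1 states.

1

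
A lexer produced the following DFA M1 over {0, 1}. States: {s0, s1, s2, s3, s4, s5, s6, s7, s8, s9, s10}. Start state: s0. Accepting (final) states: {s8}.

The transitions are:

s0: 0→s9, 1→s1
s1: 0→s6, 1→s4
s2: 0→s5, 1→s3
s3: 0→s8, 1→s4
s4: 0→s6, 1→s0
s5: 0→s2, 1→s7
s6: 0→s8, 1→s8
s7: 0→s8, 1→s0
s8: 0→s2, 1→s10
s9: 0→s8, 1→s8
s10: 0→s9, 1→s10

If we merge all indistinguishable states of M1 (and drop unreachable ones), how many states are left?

5

Initial partition by acceptance: {s8} | {s0,s1,s2,s3,s4,s5,s6,s7,s9,s10}.
Split {s0,s1,s2,s3,s4,s5,s6,s7,s9,s10} by δ(·,0) → {s0,s1,s2,s4,s5,s10} and {s3,s6,s7,s9}.
Split {s0,s1,s2,s4,s5,s10} by δ(·,0) → {s0,s1,s4,s10} and {s2,s5}.
On input 1, block {s3,s6,s7,s9} splits into {s3,s7} and {s6,s9}.
No further refinement is possible. Final partition (5 blocks): {s8} | {s0,s1,s4,s10} | {s3,s7} | {s2,s5} | {s6,s9}.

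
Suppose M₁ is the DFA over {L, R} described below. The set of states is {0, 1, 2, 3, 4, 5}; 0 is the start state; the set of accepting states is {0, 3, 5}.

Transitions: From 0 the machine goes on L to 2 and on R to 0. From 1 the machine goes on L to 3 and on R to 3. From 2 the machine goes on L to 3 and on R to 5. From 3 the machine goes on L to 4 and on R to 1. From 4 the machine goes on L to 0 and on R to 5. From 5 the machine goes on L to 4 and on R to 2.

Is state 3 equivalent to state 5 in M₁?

Initial partition by acceptance: {0,3,5} | {1,2,4}.
Split {0,3,5} by δ(·,R) → {3,5} and {0}.
Split {1,2,4} by δ(·,L) → {1,2} and {4}.
No further refinement is possible. Final partition (4 blocks): {3,5} | {1,2} | {0} | {4}.
3 and 5 lie in the same block of the stable partition, so they are equivalent — no string distinguishes them.

Yes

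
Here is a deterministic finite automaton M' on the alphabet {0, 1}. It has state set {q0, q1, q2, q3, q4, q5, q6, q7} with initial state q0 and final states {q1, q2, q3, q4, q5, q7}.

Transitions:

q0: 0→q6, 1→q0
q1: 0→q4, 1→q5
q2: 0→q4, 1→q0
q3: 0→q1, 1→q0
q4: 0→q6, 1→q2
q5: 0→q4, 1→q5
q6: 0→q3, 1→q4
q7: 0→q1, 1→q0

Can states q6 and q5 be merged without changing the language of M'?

No

First remove the unreachable states {q7}; 7 states remain.
Initial partition by acceptance: {q1,q2,q3,q4,q5} | {q0,q6}.
Split {q1,q2,q3,q4,q5} by δ(·,0) → {q1,q2,q3,q5} and {q4}.
Split {q1,q2,q3,q5} by δ(·,0) → {q1,q2,q5} and {q3}.
On input 1, block {q1,q2,q5} splits into {q1,q5} and {q2}.
Split {q0,q6} by δ(·,0) → {q0} and {q6}.
The partition is now stable with 6 blocks: {q1,q5} | {q0} | {q4} | {q3} | {q2} | {q6}.
q6 and q5 end up in different blocks, so they are distinguishable. For instance, the string 'ε' is accepted from only q5.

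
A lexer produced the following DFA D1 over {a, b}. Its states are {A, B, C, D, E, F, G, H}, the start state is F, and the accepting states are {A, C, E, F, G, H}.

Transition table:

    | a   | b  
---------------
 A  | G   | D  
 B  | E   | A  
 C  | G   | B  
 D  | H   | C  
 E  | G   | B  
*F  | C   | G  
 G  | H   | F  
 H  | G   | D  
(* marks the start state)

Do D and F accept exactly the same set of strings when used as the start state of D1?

No

Every state is reachable, so we keep all 8.
Initial partition by acceptance: {A,C,E,F,G,H} | {B,D}.
On input b, block {A,C,E,F,G,H} splits into {A,C,E,H} and {F,G}.
No further refinement is possible. Final partition (3 blocks): {A,C,E,H} | {B,D} | {F,G}.
D and F end up in different blocks, so they are distinguishable. For instance, the string 'ε' is accepted from only F.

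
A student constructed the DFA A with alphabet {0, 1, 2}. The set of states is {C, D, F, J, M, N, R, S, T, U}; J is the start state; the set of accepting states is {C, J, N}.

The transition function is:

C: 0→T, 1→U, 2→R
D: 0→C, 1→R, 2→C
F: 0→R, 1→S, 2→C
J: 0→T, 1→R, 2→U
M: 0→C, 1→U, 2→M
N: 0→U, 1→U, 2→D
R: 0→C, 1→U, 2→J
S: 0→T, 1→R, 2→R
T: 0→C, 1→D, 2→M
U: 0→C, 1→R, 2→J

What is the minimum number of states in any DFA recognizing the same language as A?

First remove the unreachable states {F,N,S}; 7 states remain.
Start with accepting vs non-accepting: {C,J} | {D,M,R,T,U}.
Split {D,M,R,T,U} by δ(·,2) → {D,R,U} and {M,T}.
No further refinement is possible. Final partition (3 blocks): {C,J} | {D,R,U} | {M,T}.

3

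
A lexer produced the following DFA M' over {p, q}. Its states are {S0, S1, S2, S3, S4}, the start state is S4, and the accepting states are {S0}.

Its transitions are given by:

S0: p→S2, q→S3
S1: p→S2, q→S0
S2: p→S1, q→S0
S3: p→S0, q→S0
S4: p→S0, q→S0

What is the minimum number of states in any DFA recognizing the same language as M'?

3

Every state is reachable, so we keep all 5.
P0 = {S0} | {S1,S2,S3,S4}.
On input p, block {S1,S2,S3,S4} splits into {S1,S2} and {S3,S4}.
The partition is now stable with 3 blocks: {S0} | {S1,S2} | {S3,S4}.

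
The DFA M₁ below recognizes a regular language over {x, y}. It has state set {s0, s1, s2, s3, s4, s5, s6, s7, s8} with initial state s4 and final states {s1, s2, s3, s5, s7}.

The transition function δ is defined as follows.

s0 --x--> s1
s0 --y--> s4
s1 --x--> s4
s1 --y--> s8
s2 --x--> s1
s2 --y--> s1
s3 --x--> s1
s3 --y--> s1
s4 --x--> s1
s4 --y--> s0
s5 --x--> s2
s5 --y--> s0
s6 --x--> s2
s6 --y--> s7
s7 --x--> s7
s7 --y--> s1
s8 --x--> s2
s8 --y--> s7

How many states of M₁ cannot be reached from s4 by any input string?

Starting at s4 and following transitions, the reachable set is {s0, s1, s2, s4, s7, s8}. That leaves s3, s5, s6 unreachable — 3 in total.

3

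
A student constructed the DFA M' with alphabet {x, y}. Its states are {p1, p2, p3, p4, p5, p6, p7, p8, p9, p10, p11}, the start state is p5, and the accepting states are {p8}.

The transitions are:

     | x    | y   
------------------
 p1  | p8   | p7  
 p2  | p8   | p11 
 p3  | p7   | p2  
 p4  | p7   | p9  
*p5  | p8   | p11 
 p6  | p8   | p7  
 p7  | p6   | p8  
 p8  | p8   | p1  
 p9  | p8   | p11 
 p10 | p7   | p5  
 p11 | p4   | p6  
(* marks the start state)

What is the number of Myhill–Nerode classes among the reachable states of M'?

First remove the unreachable states {p2,p3,p10}; 8 states remain.
P0 = {p8} | {p1,p4,p5,p6,p7,p9,p11}.
Split {p1,p4,p5,p6,p7,p9,p11} by δ(·,x) → {p1,p5,p6,p9} and {p4,p7,p11}.
Refine {p4,p7,p11} on symbol x: members go to different blocks, giving {p4,p11} and {p7}.
On input y, block {p1,p5,p6,p9} splits into {p1,p6} and {p5,p9}.
Refine {p4,p11} on symbol x: members go to different blocks, giving {p4} and {p11}.
No further refinement is possible. Final partition (6 blocks): {p8} | {p1,p6} | {p4} | {p7} | {p5,p9} | {p11}.

6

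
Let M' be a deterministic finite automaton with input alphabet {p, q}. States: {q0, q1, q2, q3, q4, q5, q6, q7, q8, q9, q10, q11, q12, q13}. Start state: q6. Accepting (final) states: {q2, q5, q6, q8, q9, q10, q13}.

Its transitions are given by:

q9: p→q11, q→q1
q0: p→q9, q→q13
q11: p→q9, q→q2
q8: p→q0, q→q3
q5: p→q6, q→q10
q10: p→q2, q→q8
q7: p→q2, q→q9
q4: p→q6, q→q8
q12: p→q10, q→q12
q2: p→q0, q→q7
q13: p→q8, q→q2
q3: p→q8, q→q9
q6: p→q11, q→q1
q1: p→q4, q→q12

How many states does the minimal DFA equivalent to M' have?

8

Reachable states from the start: {q0,q1,q2,q3,q4,q6,q7,q8,q9,q10,q11,q12,q13}. Unreachable: {q5} — drop them.
P0 = {q2,q6,q8,q9,q10,q13} | {q0,q1,q3,q4,q7,q11,q12}.
Split {q2,q6,q8,q9,q10,q13} by δ(·,p) → {q2,q6,q8,q9} and {q10,q13}.
Refine {q0,q1,q3,q4,q7,q11,q12} on symbol p: members go to different blocks, giving {q0,q3,q4,q7,q11} and {q1} and {q12}.
Split {q2,q6,q8,q9} by δ(·,q) → {q2,q8} and {q6,q9}.
Split {q0,q3,q4,q7,q11} by δ(·,p) → {q0,q4,q11} and {q3,q7}.
Split {q0,q4,q11} by δ(·,q) → {q4,q11} and {q0}.
The partition is now stable with 8 blocks: {q2,q8} | {q4,q11} | {q10,q13} | {q1} | {q12} | {q6,q9} | {q3,q7} | {q0}.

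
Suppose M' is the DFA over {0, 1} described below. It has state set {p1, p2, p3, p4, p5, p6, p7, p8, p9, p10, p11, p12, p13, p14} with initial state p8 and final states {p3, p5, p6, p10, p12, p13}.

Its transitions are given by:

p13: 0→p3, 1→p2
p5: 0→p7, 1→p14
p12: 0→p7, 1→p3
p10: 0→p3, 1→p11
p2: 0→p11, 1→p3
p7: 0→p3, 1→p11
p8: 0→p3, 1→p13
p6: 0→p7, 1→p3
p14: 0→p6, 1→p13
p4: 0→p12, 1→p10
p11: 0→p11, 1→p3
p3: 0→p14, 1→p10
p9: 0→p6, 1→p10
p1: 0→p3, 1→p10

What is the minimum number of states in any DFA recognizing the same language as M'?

7

Reachable states from the start: {p2,p3,p6,p7,p8,p10,p11,p13,p14}. Unreachable: {p1,p4,p5,p9,p12} — drop them.
Initial partition by acceptance: {p3,p6,p10,p13} | {p2,p7,p8,p11,p14}.
Refine {p3,p6,p10,p13} on symbol 0: members go to different blocks, giving {p3,p6} and {p10,p13}.
On input 1, block {p3,p6} splits into {p3} and {p6}.
On input 0, block {p2,p7,p8,p11,p14} splits into {p2,p11} and {p7,p8} and {p14}.
On input 1, block {p7,p8} splits into {p7} and {p8}.
The partition is now stable with 7 blocks: {p3} | {p2,p11} | {p10,p13} | {p6} | {p7} | {p14} | {p8}.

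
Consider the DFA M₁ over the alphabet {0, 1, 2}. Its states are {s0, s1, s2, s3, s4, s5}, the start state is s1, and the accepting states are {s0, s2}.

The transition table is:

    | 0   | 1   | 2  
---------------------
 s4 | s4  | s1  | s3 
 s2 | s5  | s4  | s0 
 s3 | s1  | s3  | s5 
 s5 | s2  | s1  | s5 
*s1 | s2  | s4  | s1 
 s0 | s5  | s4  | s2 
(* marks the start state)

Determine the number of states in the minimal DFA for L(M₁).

5

Every state is reachable, so we keep all 6.
P0 = {s0,s2} | {s1,s3,s4,s5}.
On input 0, block {s1,s3,s4,s5} splits into {s1,s5} and {s3,s4}.
Refine {s1,s5} on symbol 1: members go to different blocks, giving {s1} and {s5}.
Refine {s3,s4} on symbol 0: members go to different blocks, giving {s3} and {s4}.
The partition is now stable with 5 blocks: {s0,s2} | {s1} | {s3} | {s5} | {s4}.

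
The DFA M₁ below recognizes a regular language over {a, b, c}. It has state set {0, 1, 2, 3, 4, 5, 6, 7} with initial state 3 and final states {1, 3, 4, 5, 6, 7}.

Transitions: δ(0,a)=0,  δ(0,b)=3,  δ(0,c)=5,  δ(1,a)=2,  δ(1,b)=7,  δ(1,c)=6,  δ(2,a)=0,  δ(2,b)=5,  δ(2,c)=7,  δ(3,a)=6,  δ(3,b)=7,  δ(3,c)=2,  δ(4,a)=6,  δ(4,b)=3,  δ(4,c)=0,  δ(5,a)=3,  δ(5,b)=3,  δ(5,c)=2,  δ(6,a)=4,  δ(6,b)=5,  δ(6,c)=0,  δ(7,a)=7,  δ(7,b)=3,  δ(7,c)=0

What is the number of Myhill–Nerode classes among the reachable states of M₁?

2

States {1} cannot be reached from the start state, so discard them.
P0 = {3,4,5,6,7} | {0,2}.
No further refinement is possible. Final partition (2 blocks): {3,4,5,6,7} | {0,2}.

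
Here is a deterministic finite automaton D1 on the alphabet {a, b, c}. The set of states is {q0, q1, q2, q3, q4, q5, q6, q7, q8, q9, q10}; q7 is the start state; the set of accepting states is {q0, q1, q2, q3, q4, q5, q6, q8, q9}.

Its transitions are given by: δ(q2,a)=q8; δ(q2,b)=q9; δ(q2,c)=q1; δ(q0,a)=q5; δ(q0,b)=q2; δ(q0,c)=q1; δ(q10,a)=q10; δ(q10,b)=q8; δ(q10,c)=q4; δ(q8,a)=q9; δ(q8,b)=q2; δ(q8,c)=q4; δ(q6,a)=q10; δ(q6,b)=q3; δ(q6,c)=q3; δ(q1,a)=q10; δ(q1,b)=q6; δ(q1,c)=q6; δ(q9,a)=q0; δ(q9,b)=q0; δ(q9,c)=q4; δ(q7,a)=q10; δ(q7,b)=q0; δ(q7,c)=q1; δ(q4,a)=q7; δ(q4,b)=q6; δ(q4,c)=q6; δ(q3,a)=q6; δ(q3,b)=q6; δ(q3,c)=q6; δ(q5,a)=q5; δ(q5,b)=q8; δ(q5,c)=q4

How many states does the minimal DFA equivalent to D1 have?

Initial partition by acceptance: {q0,q1,q2,q3,q4,q5,q6,q8,q9} | {q7,q10}.
Split {q0,q1,q2,q3,q4,q5,q6,q8,q9} by δ(·,a) → {q0,q2,q3,q5,q8,q9} and {q1,q4,q6}.
On input a, block {q0,q2,q3,q5,q8,q9} splits into {q0,q2,q5,q8,q9} and {q3}.
Refine {q1,q4,q6} on symbol b: members go to different blocks, giving {q1,q4} and {q6}.
The partition is now stable with 5 blocks: {q0,q2,q5,q8,q9} | {q7,q10} | {q1,q4} | {q3} | {q6}.

5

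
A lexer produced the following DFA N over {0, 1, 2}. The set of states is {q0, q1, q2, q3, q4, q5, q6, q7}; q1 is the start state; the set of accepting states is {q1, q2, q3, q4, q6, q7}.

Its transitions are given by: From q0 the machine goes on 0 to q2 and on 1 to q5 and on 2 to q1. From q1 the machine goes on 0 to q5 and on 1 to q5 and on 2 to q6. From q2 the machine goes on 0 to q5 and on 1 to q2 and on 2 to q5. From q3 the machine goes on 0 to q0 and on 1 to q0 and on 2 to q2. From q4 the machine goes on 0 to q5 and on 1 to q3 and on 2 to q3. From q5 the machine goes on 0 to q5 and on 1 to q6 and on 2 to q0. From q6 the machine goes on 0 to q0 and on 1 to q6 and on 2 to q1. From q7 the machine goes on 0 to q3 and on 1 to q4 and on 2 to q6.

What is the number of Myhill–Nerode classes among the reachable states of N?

5

Reachable states from the start: {q0,q1,q2,q5,q6}. Unreachable: {q3,q4,q7} — drop them.
Initial partition by acceptance: {q1,q2,q6} | {q0,q5}.
Refine {q1,q2,q6} on symbol 1: members go to different blocks, giving {q2,q6} and {q1}.
On input 2, block {q2,q6} splits into {q2} and {q6}.
On input 0, block {q0,q5} splits into {q0} and {q5}.
Stable partition: {q2} | {q0} | {q1} | {q6} | {q5} — 5 equivalence classes.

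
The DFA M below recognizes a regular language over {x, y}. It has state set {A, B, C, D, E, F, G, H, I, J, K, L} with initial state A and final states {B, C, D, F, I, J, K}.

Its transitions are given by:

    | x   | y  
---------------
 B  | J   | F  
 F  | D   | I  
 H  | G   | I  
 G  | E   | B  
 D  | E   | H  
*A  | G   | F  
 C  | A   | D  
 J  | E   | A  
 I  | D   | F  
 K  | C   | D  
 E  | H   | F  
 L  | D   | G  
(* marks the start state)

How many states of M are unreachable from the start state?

BFS from A reaches {A, B, D, E, F, G, H, I, J}; the 3 state(s) C, K, L are never visited.

3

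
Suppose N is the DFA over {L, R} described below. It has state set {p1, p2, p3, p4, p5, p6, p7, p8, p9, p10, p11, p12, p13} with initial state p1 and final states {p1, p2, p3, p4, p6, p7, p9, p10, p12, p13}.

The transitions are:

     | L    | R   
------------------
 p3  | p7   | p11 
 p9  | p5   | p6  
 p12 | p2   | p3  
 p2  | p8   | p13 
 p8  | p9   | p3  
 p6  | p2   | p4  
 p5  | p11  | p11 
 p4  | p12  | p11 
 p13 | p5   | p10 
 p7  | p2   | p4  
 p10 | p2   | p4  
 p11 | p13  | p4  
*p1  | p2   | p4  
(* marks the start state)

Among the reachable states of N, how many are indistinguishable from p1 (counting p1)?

5

All states are reachable from the start state.
P0 = {p1,p2,p3,p4,p6,p7,p9,p10,p12,p13} | {p5,p8,p11}.
Split {p1,p2,p3,p4,p6,p7,p9,p10,p12,p13} by δ(·,L) → {p1,p3,p4,p6,p7,p10,p12} and {p2,p9,p13}.
Refine {p1,p3,p4,p6,p7,p10,p12} on symbol L: members go to different blocks, giving {p1,p6,p7,p10,p12} and {p3,p4}.
On input L, block {p5,p8,p11} splits into {p8,p11} and {p5}.
Split {p2,p9,p13} by δ(·,L) → {p9,p13} and {p2}.
The partition is now stable with 6 blocks: {p1,p6,p7,p10,p12} | {p8,p11} | {p9,p13} | {p3,p4} | {p5} | {p2}.
State p1 belongs to the block {p1,p6,p7,p10,p12}, which has 5 states.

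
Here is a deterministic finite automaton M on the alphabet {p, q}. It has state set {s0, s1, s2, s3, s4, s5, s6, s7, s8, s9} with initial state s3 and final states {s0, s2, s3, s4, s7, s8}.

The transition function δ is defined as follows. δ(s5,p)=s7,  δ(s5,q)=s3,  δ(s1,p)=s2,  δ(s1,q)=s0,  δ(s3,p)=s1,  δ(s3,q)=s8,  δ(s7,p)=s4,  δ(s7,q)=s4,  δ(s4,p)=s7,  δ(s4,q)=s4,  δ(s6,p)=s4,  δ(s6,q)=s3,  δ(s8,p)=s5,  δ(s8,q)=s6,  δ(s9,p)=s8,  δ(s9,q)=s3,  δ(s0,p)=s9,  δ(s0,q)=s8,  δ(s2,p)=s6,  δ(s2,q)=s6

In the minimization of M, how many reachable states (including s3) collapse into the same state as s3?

P0 = {s0,s2,s3,s4,s7,s8} | {s1,s5,s6,s9}.
On input p, block {s0,s2,s3,s4,s7,s8} splits into {s0,s2,s3,s8} and {s4,s7}.
Split {s0,s2,s3,s8} by δ(·,q) → {s0,s3} and {s2,s8}.
On input p, block {s1,s5,s6,s9} splits into {s1,s9} and {s5,s6}.
No further refinement is possible. Final partition (5 blocks): {s0,s3} | {s1,s9} | {s4,s7} | {s2,s8} | {s5,s6}.
The equivalence class containing s3 is {s0,s3}, of size 2.

2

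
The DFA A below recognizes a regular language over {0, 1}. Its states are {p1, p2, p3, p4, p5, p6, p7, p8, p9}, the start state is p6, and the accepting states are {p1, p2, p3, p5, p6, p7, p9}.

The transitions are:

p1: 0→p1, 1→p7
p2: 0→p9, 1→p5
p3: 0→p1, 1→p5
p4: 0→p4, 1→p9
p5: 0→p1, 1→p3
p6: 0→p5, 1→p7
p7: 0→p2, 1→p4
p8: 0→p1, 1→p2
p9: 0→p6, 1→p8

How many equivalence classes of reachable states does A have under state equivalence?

8

All states are reachable from the start state.
Start with accepting vs non-accepting: {p1,p2,p3,p5,p6,p7,p9} | {p4,p8}.
Refine {p1,p2,p3,p5,p6,p7,p9} on symbol 1: members go to different blocks, giving {p1,p2,p3,p5,p6} and {p7,p9}.
On input 0, block {p1,p2,p3,p5,p6} splits into {p1,p3,p5,p6} and {p2}.
Split {p1,p3,p5,p6} by δ(·,1) → {p1,p6} and {p3,p5}.
Split {p1,p6} by δ(·,0) → {p1} and {p6}.
On input 0, block {p4,p8} splits into {p4} and {p8}.
Refine {p7,p9} on symbol 0: members go to different blocks, giving {p7} and {p9}.
The partition is now stable with 8 blocks: {p1} | {p4} | {p7} | {p2} | {p3,p5} | {p6} | {p8} | {p9}.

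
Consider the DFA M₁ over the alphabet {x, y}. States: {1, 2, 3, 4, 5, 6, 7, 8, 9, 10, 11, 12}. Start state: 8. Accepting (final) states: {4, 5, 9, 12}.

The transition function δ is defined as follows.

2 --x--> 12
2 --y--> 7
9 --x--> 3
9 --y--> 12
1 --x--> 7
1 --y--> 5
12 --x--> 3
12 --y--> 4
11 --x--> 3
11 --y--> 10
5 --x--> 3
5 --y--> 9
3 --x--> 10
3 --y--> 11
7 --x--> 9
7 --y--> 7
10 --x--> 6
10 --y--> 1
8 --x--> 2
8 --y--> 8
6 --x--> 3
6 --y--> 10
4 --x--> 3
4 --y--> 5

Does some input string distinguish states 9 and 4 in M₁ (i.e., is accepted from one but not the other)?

No

All states are reachable from the start state.
Start with accepting vs non-accepting: {4,5,9,12} | {1,2,3,6,7,8,10,11}.
On input x, block {1,2,3,6,7,8,10,11} splits into {1,3,6,8,10,11} and {2,7}.
Split {1,3,6,8,10,11} by δ(·,x) → {3,6,10,11} and {1,8}.
On input y, block {3,6,10,11} splits into {3,6,11} and {10}.
Refine {3,6,11} on symbol x: members go to different blocks, giving {6,11} and {3}.
Split {1,8} by δ(·,y) → {1} and {8}.
Stable partition: {4,5,9,12} | {6,11} | {2,7} | {1} | {10} | {3} | {8} — 7 equivalence classes.
9 and 4 lie in the same block of the stable partition, so they are equivalent — no string distinguishes them.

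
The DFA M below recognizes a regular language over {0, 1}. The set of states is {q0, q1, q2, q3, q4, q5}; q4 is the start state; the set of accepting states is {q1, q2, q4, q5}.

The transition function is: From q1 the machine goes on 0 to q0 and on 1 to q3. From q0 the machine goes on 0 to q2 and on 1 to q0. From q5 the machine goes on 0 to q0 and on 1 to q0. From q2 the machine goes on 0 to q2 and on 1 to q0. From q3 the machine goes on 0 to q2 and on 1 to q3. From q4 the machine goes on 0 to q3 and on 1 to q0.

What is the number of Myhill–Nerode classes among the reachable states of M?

Reachable states from the start: {q0,q2,q3,q4}. Unreachable: {q1,q5} — drop them.
P0 = {q2,q4} | {q0,q3}.
Split {q2,q4} by δ(·,0) → {q2} and {q4}.
Stable partition: {q2} | {q0,q3} | {q4} — 3 equivalence classes.

3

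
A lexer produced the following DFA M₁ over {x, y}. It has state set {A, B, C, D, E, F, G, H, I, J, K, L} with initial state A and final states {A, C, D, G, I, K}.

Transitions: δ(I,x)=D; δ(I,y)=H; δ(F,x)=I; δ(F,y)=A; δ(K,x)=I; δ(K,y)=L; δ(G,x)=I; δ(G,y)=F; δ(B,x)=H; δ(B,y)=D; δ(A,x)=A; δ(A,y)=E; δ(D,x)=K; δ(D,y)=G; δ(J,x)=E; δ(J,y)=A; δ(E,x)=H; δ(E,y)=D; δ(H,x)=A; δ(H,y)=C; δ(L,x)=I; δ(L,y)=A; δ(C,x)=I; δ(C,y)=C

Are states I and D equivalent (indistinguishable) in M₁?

No

First remove the unreachable states {B,J}; 10 states remain.
Initial partition by acceptance: {A,C,D,G,I,K} | {E,F,H,L}.
Split {A,C,D,G,I,K} by δ(·,y) → {A,G,I,K} and {C,D}.
Refine {A,G,I,K} on symbol x: members go to different blocks, giving {A,G,K} and {I}.
Split {A,G,K} by δ(·,x) → {G,K} and {A}.
On input x, block {E,F,H,L} splits into {F,L} and {E} and {H}.
Refine {C,D} on symbol x: members go to different blocks, giving {C} and {D}.
Stable partition: {G,K} | {F,L} | {C} | {I} | {A} | {E} | {H} | {D} — 8 equivalence classes.
I and D end up in different blocks, so they are distinguishable. For instance, the string 'y' is accepted from only D.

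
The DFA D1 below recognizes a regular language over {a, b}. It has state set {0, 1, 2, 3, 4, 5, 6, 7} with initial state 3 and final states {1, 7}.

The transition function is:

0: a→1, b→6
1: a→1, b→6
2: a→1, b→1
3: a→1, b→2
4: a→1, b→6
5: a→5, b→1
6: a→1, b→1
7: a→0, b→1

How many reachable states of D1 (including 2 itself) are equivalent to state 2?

2

First remove the unreachable states {0,4,5,7}; 4 states remain.
Start with accepting vs non-accepting: {1} | {2,3,6}.
Split {2,3,6} by δ(·,b) → {2,6} and {3}.
The partition is now stable with 3 blocks: {1} | {2,6} | {3}.
State 2 belongs to the block {2,6}, which has 2 states.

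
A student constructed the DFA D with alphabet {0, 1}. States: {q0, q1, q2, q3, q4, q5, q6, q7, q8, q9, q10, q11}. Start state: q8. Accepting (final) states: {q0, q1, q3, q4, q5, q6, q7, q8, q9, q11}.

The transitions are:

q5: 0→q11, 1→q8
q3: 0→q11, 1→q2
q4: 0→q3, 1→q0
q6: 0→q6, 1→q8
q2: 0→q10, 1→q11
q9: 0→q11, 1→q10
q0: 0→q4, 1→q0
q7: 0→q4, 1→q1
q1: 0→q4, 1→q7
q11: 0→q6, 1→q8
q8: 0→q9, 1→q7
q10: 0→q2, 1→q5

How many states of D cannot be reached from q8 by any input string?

0

A breadth-first search from the start state visits every state.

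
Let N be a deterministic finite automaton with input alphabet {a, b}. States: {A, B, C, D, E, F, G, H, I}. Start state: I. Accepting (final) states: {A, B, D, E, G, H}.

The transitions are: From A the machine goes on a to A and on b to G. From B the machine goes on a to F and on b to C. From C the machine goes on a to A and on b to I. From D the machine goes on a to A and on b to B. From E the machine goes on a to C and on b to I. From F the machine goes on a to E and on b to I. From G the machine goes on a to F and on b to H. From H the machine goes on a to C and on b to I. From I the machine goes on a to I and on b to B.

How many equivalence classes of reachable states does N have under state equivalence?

First remove the unreachable states {D}; 8 states remain.
Start with accepting vs non-accepting: {A,B,E,G,H} | {C,F,I}.
Refine {A,B,E,G,H} on symbol a: members go to different blocks, giving {B,E,G,H} and {A}.
Split {B,E,G,H} by δ(·,b) → {B,E,H} and {G}.
Refine {C,F,I} on symbol a: members go to different blocks, giving {C} and {F} and {I}.
Refine {B,E,H} on symbol a: members go to different blocks, giving {E,H} and {B}.
Stable partition: {E,H} | {C} | {A} | {G} | {F} | {I} | {B} — 7 equivalence classes.

7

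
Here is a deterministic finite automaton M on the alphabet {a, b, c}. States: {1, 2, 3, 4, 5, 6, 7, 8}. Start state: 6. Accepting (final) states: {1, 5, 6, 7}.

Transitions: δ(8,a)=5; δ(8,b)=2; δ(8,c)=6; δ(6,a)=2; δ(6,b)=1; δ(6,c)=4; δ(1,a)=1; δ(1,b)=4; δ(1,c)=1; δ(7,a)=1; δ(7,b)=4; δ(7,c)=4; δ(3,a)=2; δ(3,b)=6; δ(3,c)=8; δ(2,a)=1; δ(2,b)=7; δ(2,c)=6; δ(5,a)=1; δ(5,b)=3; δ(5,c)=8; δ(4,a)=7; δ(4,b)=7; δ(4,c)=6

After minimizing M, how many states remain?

First remove the unreachable states {3,5,8}; 5 states remain.
Start with accepting vs non-accepting: {1,6,7} | {2,4}.
Split {1,6,7} by δ(·,a) → {1,7} and {6}.
Refine {1,7} on symbol c: members go to different blocks, giving {1} and {7}.
On input a, block {2,4} splits into {2} and {4}.
Stable partition: {1} | {2} | {6} | {7} | {4} — 5 equivalence classes.

5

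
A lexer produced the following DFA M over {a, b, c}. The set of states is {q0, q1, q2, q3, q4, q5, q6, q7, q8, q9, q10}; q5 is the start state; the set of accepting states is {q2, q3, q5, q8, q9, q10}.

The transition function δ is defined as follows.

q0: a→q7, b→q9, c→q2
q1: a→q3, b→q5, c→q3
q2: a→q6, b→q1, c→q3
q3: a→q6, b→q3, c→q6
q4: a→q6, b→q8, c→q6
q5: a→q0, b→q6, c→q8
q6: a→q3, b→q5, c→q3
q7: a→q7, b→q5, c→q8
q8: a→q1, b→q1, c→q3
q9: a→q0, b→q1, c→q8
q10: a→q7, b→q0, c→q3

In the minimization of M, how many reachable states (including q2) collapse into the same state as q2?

First remove the unreachable states {q4,q10}; 9 states remain.
Start with accepting vs non-accepting: {q2,q3,q5,q8,q9} | {q0,q1,q6,q7}.
Split {q2,q3,q5,q8,q9} by δ(·,b) → {q2,q5,q8,q9} and {q3}.
On input c, block {q2,q5,q8,q9} splits into {q2,q8} and {q5,q9}.
Refine {q0,q1,q6,q7} on symbol a: members go to different blocks, giving {q0,q7} and {q1,q6}.
No further refinement is possible. Final partition (5 blocks): {q2,q8} | {q0,q7} | {q3} | {q5,q9} | {q1,q6}.
The equivalence class containing q2 is {q2,q8}, of size 2.

2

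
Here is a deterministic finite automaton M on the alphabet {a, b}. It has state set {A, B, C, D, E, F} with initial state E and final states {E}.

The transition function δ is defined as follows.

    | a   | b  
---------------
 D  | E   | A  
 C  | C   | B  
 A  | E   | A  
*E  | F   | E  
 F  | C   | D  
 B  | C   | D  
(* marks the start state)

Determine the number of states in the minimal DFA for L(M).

Every state is reachable, so we keep all 6.
Initial partition by acceptance: {E} | {A,B,C,D,F}.
Refine {A,B,C,D,F} on symbol a: members go to different blocks, giving {B,C,F} and {A,D}.
Split {B,C,F} by δ(·,b) → {B,F} and {C}.
The partition is now stable with 4 blocks: {E} | {B,F} | {A,D} | {C}.

4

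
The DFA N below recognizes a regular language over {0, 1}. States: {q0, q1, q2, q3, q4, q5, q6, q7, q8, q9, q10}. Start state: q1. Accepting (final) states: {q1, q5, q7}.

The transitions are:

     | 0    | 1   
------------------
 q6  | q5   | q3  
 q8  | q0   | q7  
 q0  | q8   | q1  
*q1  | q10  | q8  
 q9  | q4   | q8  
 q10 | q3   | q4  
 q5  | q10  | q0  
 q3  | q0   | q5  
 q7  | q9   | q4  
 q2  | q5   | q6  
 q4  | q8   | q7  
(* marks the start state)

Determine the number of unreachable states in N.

No path from q1 leads to q2, q6; the other 9 states are all reachable.

2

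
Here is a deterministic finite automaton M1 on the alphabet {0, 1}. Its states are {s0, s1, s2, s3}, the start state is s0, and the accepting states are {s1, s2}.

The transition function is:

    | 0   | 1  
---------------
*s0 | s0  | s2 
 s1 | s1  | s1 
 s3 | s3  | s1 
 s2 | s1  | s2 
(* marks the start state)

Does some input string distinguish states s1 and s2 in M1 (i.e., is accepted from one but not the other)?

No

First remove the unreachable states {s3}; 3 states remain.
Start with accepting vs non-accepting: {s1,s2} | {s0}.
The partition is now stable with 2 blocks: {s1,s2} | {s0}.
s1 and s2 lie in the same block of the stable partition, so they are equivalent — no string distinguishes them.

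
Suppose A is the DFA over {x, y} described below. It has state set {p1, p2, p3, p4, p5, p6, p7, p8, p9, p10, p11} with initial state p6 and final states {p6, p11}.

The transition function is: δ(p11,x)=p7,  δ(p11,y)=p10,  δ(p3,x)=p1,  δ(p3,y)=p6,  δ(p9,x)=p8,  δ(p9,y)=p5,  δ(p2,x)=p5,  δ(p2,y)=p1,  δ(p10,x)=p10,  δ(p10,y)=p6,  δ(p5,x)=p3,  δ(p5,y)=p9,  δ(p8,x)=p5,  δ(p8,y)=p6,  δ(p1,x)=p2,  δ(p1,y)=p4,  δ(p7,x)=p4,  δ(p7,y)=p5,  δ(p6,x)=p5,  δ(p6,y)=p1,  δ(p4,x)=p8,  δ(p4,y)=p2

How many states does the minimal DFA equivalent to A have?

8

States {p7,p10,p11} cannot be reached from the start state, so discard them.
Initial partition by acceptance: {p6} | {p1,p2,p3,p4,p5,p8,p9}.
Refine {p1,p2,p3,p4,p5,p8,p9} on symbol y: members go to different blocks, giving {p1,p2,p4,p5,p9} and {p3,p8}.
On input x, block {p1,p2,p4,p5,p9} splits into {p4,p5,p9} and {p1,p2}.
On input y, block {p4,p5,p9} splits into {p5,p9} and {p4}.
Refine {p3,p8} on symbol x: members go to different blocks, giving {p3} and {p8}.
Refine {p5,p9} on symbol x: members go to different blocks, giving {p5} and {p9}.
On input x, block {p1,p2} splits into {p1} and {p2}.
No further refinement is possible. Final partition (8 blocks): {p6} | {p5} | {p3} | {p1} | {p4} | {p8} | {p9} | {p2}.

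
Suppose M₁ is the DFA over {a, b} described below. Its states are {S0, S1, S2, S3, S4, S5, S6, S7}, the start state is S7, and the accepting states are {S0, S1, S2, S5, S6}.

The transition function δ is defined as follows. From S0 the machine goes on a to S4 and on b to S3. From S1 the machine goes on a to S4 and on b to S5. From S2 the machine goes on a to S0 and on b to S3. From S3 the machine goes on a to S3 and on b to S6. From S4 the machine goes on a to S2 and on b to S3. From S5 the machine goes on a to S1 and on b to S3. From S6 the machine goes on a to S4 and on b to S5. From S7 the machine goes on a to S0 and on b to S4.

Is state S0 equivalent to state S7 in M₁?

No

Every state is reachable, so we keep all 8.
Start with accepting vs non-accepting: {S0,S1,S2,S5,S6} | {S3,S4,S7}.
Refine {S0,S1,S2,S5,S6} on symbol a: members go to different blocks, giving {S0,S1,S6} and {S2,S5}.
Split {S0,S1,S6} by δ(·,b) → {S1,S6} and {S0}.
On input a, block {S3,S4,S7} splits into {S3} and {S4} and {S7}.
Split {S2,S5} by δ(·,a) → {S2} and {S5}.
Stable partition: {S1,S6} | {S3} | {S2} | {S0} | {S4} | {S7} | {S5} — 7 equivalence classes.
S0 and S7 end up in different blocks, so they are distinguishable. For instance, the string 'ε' is accepted from only S0.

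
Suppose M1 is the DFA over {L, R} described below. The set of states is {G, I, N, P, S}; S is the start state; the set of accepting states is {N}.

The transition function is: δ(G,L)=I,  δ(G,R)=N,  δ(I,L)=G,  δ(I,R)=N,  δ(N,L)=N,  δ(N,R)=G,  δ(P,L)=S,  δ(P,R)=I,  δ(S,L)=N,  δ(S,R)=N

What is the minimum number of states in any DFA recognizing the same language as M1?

3

Reachable states from the start: {G,I,N,S}. Unreachable: {P} — drop them.
Start with accepting vs non-accepting: {N} | {G,I,S}.
Split {G,I,S} by δ(·,L) → {G,I} and {S}.
Stable partition: {N} | {G,I} | {S} — 3 equivalence classes.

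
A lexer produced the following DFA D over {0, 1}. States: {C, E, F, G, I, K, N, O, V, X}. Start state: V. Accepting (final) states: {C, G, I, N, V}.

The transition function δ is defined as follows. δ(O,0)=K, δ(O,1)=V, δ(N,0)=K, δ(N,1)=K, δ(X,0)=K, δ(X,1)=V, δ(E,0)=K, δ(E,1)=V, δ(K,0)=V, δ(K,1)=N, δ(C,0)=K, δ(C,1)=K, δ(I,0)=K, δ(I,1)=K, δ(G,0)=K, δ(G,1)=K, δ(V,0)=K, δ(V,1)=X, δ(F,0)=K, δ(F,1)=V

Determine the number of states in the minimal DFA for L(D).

Reachable states from the start: {K,N,V,X}. Unreachable: {C,E,F,G,I,O} — drop them.
P0 = {N,V} | {K,X}.
Split {K,X} by δ(·,0) → {X} and {K}.
Refine {N,V} on symbol 1: members go to different blocks, giving {V} and {N}.
No further refinement is possible. Final partition (4 blocks): {V} | {X} | {K} | {N}.

4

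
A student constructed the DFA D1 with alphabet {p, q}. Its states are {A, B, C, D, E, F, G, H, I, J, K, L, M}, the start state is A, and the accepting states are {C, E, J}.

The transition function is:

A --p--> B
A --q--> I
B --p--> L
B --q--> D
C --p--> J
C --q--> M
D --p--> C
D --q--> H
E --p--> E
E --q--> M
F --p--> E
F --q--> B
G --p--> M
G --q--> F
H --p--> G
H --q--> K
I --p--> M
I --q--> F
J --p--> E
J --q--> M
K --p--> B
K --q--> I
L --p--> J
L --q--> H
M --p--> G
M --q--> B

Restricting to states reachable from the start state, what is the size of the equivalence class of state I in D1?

Start with accepting vs non-accepting: {C,E,J} | {A,B,D,F,G,H,I,K,L,M}.
Refine {A,B,D,F,G,H,I,K,L,M} on symbol p: members go to different blocks, giving {A,B,G,H,I,K,M} and {D,F,L}.
Refine {A,B,G,H,I,K,M} on symbol p: members go to different blocks, giving {A,G,H,I,K,M} and {B}.
Refine {A,G,H,I,K,M} on symbol p: members go to different blocks, giving {G,H,I,M} and {A,K}.
On input q, block {G,H,I,M} splits into {G,I} and {H} and {M}.
On input q, block {D,F,L} splits into {D,L} and {F}.
Stable partition: {C,E,J} | {G,I} | {D,L} | {B} | {A,K} | {H} | {M} | {F} — 8 equivalence classes.
State I belongs to the block {G,I}, which has 2 states.

2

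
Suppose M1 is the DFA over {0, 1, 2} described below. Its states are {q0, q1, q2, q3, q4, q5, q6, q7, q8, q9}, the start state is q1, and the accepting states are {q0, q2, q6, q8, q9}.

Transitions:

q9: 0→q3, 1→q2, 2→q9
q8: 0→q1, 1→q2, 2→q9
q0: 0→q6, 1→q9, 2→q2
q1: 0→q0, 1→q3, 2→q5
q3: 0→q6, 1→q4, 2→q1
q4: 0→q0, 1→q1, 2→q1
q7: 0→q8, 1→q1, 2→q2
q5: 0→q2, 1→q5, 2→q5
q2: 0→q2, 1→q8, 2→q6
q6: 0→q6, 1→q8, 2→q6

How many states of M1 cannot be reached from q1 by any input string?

No path from q1 leads to q7; the other 9 states are all reachable.

1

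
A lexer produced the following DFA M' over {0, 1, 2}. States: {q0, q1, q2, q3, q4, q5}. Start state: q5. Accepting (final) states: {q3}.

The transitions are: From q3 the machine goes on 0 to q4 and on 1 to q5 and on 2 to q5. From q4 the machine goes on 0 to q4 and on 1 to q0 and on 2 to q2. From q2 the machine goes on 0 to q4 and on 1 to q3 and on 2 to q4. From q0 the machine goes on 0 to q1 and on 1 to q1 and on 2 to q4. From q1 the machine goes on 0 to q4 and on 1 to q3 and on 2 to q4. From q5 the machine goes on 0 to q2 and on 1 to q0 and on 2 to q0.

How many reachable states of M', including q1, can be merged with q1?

2

Start with accepting vs non-accepting: {q3} | {q0,q1,q2,q4,q5}.
Split {q0,q1,q2,q4,q5} by δ(·,1) → {q0,q4,q5} and {q1,q2}.
Refine {q0,q4,q5} on symbol 0: members go to different blocks, giving {q0,q5} and {q4}.
Split {q0,q5} by δ(·,1) → {q0} and {q5}.
Stable partition: {q3} | {q0} | {q1,q2} | {q4} | {q5} — 5 equivalence classes.
State q1 belongs to the block {q1,q2}, which has 2 states.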